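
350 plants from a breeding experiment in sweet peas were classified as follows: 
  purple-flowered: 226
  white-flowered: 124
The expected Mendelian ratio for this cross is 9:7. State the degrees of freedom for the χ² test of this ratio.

1

A goodness-of-fit test with 2 phenotype classes has df = 2 − 1 = 1.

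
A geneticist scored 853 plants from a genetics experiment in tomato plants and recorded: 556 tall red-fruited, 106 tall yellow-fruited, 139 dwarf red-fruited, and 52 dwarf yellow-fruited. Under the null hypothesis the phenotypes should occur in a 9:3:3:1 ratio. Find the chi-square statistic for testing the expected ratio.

Under the 9:3:3:1 hypothesis (Σ ratio = 16, N = 853):
  tall red-fruited: 853 × 9/16 = 479.8125
  tall yellow-fruited: 853 × 3/16 = 159.9375
  dwarf red-fruited: 853 × 3/16 = 159.9375
  dwarf yellow-fruited: 853 × 1/16 = 53.3125
χ² = Σ (O − E)² / E
  tall red-fruited: (556 − 479.8125)² / 479.8125 = 12.0975
  tall yellow-fruited: (106 − 159.9375)² / 159.9375 = 18.1899
  dwarf red-fruited: (139 − 159.9375)² / 159.9375 = 2.7409
  dwarf yellow-fruited: (52 − 53.3125)² / 53.3125 = 0.0323
χ² = 12.0975 + 18.1899 + 2.7409 + 0.0323 = 33.0606 ≈ 33.061

33.061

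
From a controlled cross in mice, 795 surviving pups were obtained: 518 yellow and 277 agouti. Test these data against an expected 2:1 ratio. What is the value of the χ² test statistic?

0.815

Under the 2:1 hypothesis (Σ ratio = 3, N = 795):
  yellow: 795 × 2/3 = 530
  agouti: 795 × 1/3 = 265
χ² = Σ (O − E)² / E
  yellow: (518 − 530)² / 530 = 0.2717
  agouti: (277 − 265)² / 265 = 0.5434
χ² = 0.2717 + 0.5434 = 0.8151 ≈ 0.815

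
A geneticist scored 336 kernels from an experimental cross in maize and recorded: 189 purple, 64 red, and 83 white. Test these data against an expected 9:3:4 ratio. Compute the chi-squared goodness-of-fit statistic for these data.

0.028

Under the 9:3:4 hypothesis (Σ ratio = 16, N = 336):
  purple: 336 × 9/16 = 189
  red: 336 × 3/16 = 63
  white: 336 × 4/16 = 84
χ² = Σ (O − E)² / E
  purple: (189 − 189)² / 189 = 0.0000
  red: (64 − 63)² / 63 = 0.0159
  white: (83 − 84)² / 84 = 0.0119
χ² = 0.0000 + 0.0159 + 0.0119 = 0.0278 ≈ 0.028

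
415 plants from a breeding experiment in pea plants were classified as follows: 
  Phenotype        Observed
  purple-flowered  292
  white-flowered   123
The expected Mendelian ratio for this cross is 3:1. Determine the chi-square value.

Expected counts for N = 415 under a 3:1 ratio (total parts = 4):
  purple-flowered: 415 × 3/4 = 311.25
  white-flowered: 415 × 1/4 = 103.75
χ² = Σ (O − E)² / E
  purple-flowered: (292 − 311.25)² / 311.25 = 1.1906
  white-flowered: (123 − 103.75)² / 103.75 = 3.5717
χ² = 1.1906 + 3.5717 = 4.7623 ≈ 4.762

4.762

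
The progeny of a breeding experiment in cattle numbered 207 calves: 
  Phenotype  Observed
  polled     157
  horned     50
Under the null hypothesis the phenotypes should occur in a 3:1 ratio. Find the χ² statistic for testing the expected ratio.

0.079

The 3:1 ratio has 4 parts, so with N = 207 the expected counts are:
  polled: 207 × 3/4 = 155.25
  horned: 207 × 1/4 = 51.75
χ² = Σ (O − E)² / E
  polled: (157 − 155.25)² / 155.25 = 0.0197
  horned: (50 − 51.75)² / 51.75 = 0.0592
χ² = 0.0197 + 0.0592 = 0.0789 ≈ 0.079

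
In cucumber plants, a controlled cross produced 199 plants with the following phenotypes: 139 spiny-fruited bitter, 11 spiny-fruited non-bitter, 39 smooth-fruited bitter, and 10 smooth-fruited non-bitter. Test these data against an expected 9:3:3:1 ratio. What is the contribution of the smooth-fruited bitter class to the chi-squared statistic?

0.076

Total ratio parts = 16. Expected numbers out of 199:
  spiny-fruited bitter: 199 × 9/16 = 111.9375
  spiny-fruited non-bitter: 199 × 3/16 = 37.3125
  smooth-fruited bitter: 199 × 3/16 = 37.3125
  smooth-fruited non-bitter: 199 × 1/16 = 12.4375
Contribution of smooth-fruited bitter: (39 − 37.3125)² / 37.3125 = 0.0763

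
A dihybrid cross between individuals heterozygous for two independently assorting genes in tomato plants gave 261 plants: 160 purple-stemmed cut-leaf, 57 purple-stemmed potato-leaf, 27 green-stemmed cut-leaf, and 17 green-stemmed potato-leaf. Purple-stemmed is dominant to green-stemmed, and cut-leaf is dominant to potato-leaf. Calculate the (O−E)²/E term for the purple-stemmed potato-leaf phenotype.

1.328

A dihybrid F₂ with independent assortment and complete dominance at both loci gives a 9:3:3:1 phenotypic ratio.
Under the 9:3:3:1 hypothesis (Σ ratio = 16, N = 261):
  purple-stemmed cut-leaf: 261 × 9/16 = 146.8125
  purple-stemmed potato-leaf: 261 × 3/16 = 48.9375
  green-stemmed cut-leaf: 261 × 3/16 = 48.9375
  green-stemmed potato-leaf: 261 × 1/16 = 16.3125
Contribution of purple-stemmed potato-leaf: (57 − 48.9375)² / 48.9375 = 1.3283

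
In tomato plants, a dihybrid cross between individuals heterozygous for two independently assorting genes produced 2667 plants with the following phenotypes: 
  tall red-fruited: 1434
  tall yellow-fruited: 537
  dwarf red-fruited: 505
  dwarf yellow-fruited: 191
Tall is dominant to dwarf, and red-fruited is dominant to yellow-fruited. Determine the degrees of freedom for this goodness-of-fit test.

A dihybrid F₂ with independent assortment and complete dominance at both loci gives a 9:3:3:1 phenotypic ratio.
A goodness-of-fit test with 4 phenotype classes has df = 4 − 1 = 3.

3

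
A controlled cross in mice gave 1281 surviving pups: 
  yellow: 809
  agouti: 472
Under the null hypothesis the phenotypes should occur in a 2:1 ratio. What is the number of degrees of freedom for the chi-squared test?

A goodness-of-fit test with 2 phenotype classes has df = 2 − 1 = 1.

1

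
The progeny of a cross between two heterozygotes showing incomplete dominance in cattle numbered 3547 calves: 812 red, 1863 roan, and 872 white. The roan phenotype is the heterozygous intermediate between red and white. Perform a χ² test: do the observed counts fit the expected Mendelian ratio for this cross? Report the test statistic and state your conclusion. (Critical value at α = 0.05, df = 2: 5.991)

With incomplete dominance, a heterozygote × heterozygote cross gives a 1:2:1 phenotypic ratio.
Total ratio parts = 4. Expected numbers out of 3547:
  red: 3547 × 1/4 = 886.75
  roan: 3547 × 2/4 = 1773.5
  white: 3547 × 1/4 = 886.75
χ² = Σ (O − E)² / E
  red: (812 − 886.75)² / 886.75 = 6.3012
  roan: (1863 − 1773.5)² / 1773.5 = 4.5166
  white: (872 − 886.75)² / 886.75 = 0.2453
χ² = 6.3012 + 4.5166 + 0.2453 = 11.0631 ≈ 11.063
Degrees of freedom = 3 − 1 = 2; critical value at α = 0.05 is 5.991.
Since 11.063 > 5.991, we reject the null hypothesis — the data do not fit the 1:2:1 ratio.

11.063; not consistent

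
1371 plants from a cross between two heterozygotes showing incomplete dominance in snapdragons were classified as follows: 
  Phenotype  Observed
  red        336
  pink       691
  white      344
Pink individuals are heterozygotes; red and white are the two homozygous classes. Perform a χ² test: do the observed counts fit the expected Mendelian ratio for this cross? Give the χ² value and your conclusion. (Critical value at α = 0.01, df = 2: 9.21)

0.182; consistent

With incomplete dominance, a heterozygote × heterozygote cross gives a 1:2:1 phenotypic ratio.
The 1:2:1 ratio has 4 parts, so with N = 1371 the expected counts are:
  red: 1371 × 1/4 = 342.75
  pink: 1371 × 2/4 = 685.5
  white: 1371 × 1/4 = 342.75
χ² = Σ (O − E)² / E
  red: (336 − 342.75)² / 342.75 = 0.1329
  pink: (691 − 685.5)² / 685.5 = 0.0441
  white: (344 − 342.75)² / 342.75 = 0.0046
χ² = 0.1329 + 0.0441 + 0.0046 = 0.1816 ≈ 0.182
Degrees of freedom = 3 − 1 = 2; critical value at α = 0.01 is 9.21.
Since 0.182 < 9.21, we fail to reject the null hypothesis — the data are consistent with the 1:2:1 ratio.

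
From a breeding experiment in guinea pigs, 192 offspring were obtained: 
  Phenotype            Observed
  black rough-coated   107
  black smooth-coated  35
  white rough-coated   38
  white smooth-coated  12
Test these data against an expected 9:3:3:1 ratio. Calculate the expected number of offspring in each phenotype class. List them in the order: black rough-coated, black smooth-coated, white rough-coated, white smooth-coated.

108, 36, 36, 12

Expected counts for N = 192 under a 9:3:3:1 ratio (total parts = 16):
  black rough-coated: 192 × 9/16 = 108
  black smooth-coated: 192 × 3/16 = 36
  white rough-coated: 192 × 3/16 = 36
  white smooth-coated: 192 × 1/16 = 12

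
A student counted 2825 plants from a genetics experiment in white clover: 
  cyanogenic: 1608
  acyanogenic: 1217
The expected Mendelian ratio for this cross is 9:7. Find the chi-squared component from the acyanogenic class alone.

Expected counts for N = 2825 under a 9:7 ratio (total parts = 16):
  cyanogenic: 2825 × 9/16 = 1589.0625
  acyanogenic: 2825 × 7/16 = 1235.9375
Contribution of acyanogenic: (1217 − 1235.9375)² / 1235.9375 = 0.2902

0.290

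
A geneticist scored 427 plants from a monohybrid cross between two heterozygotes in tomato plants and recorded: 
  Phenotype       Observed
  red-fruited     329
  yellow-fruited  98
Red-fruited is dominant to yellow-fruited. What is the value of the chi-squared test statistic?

For a monohybrid cross between heterozygotes with complete dominance, the expected phenotypic ratio is 3:1.
Total ratio parts = 4. Expected numbers out of 427:
  red-fruited: 427 × 3/4 = 320.25
  yellow-fruited: 427 × 1/4 = 106.75
χ² = Σ (O − E)² / E
  red-fruited: (329 − 320.25)² / 320.25 = 0.2391
  yellow-fruited: (98 − 106.75)² / 106.75 = 0.7172
χ² = 0.2391 + 0.7172 = 0.9563 ≈ 0.956

0.956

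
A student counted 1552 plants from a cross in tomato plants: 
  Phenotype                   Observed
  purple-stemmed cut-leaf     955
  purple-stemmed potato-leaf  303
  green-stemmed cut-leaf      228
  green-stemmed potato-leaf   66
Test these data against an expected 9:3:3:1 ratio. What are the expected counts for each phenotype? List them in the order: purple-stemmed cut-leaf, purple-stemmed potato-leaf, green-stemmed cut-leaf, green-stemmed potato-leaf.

873, 291, 291, 97

Total ratio parts = 16. Expected numbers out of 1552:
  purple-stemmed cut-leaf: 1552 × 9/16 = 873
  purple-stemmed potato-leaf: 1552 × 3/16 = 291
  green-stemmed cut-leaf: 1552 × 3/16 = 291
  green-stemmed potato-leaf: 1552 × 1/16 = 97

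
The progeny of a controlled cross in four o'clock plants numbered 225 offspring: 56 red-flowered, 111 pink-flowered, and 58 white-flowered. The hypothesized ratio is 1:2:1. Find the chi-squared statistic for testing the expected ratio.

0.076

Expected counts for N = 225 under a 1:2:1 ratio (total parts = 4):
  red-flowered: 225 × 1/4 = 56.25
  pink-flowered: 225 × 2/4 = 112.5
  white-flowered: 225 × 1/4 = 56.25
χ² = Σ (O − E)² / E
  red-flowered: (56 − 56.25)² / 56.25 = 0.0011
  pink-flowered: (111 − 112.5)² / 112.5 = 0.0200
  white-flowered: (58 − 56.25)² / 56.25 = 0.0544
χ² = 0.0011 + 0.0200 + 0.0544 = 0.0755 ≈ 0.076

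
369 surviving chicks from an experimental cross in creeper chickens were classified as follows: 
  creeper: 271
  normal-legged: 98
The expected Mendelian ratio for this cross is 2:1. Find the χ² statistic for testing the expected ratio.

7.622

The 2:1 ratio has 3 parts, so with N = 369 the expected counts are:
  creeper: 369 × 2/3 = 246
  normal-legged: 369 × 1/3 = 123
χ² = Σ (O − E)² / E
  creeper: (271 − 246)² / 246 = 2.5407
  normal-legged: (98 − 123)² / 123 = 5.0813
χ² = 2.5407 + 5.0813 = 7.622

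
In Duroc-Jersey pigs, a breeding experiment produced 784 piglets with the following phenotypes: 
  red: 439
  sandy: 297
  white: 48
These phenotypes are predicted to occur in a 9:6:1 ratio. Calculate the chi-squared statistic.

The 9:6:1 ratio has 16 parts, so with N = 784 the expected counts are:
  red: 784 × 9/16 = 441
  sandy: 784 × 6/16 = 294
  white: 784 × 1/16 = 49
χ² = Σ (O − E)² / E
  red: (439 − 441)² / 441 = 0.0091
  sandy: (297 − 294)² / 294 = 0.0306
  white: (48 − 49)² / 49 = 0.0204
χ² = 0.0091 + 0.0306 + 0.0204 = 0.0601 ≈ 0.060

0.060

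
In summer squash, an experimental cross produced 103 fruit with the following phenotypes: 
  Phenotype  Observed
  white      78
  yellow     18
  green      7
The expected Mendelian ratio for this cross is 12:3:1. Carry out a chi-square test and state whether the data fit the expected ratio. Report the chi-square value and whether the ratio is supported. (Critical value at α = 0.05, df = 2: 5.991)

The 12:3:1 ratio has 16 parts, so with N = 103 the expected counts are:
  white: 103 × 12/16 = 77.25
  yellow: 103 × 3/16 = 19.3125
  green: 103 × 1/16 = 6.4375
χ² = Σ (O − E)² / E
  white: (78 − 77.25)² / 77.25 = 0.0073
  yellow: (18 − 19.3125)² / 19.3125 = 0.0892
  green: (7 − 6.4375)² / 6.4375 = 0.0492
χ² = 0.0073 + 0.0892 + 0.0492 = 0.1457 ≈ 0.146
Degrees of freedom = 3 − 1 = 2; critical value at α = 0.05 is 5.991.
Since 0.146 < 5.991, we fail to reject the null hypothesis — the data are consistent with the 12:3:1 ratio.

0.146; consistent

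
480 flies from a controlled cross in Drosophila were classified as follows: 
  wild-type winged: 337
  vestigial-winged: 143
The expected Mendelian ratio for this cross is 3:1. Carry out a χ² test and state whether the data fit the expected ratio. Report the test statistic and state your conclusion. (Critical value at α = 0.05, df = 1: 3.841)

5.878; not consistent

The 3:1 ratio has 4 parts, so with N = 480 the expected counts are:
  wild-type winged: 480 × 3/4 = 360
  vestigial-winged: 480 × 1/4 = 120
χ² = Σ (O − E)² / E
  wild-type winged: (337 − 360)² / 360 = 1.4694
  vestigial-winged: (143 − 120)² / 120 = 4.4083
χ² = 1.4694 + 4.4083 = 5.8777 ≈ 5.878
Degrees of freedom = 2 − 1 = 1; critical value at α = 0.05 is 3.841.
Since 5.878 > 3.841, we reject the null hypothesis — the data do not fit the 3:1 ratio.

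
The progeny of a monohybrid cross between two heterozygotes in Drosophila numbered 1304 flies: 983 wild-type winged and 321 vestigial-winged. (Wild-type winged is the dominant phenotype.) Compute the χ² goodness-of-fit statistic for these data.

0.102

For a monohybrid cross between heterozygotes with complete dominance, the expected phenotypic ratio is 3:1.
Total ratio parts = 4. Expected numbers out of 1304:
  wild-type winged: 1304 × 3/4 = 978
  vestigial-winged: 1304 × 1/4 = 326
χ² = Σ (O − E)² / E
  wild-type winged: (983 − 978)² / 978 = 0.0256
  vestigial-winged: (321 − 326)² / 326 = 0.0767
χ² = 0.0256 + 0.0767 = 0.1023 ≈ 0.102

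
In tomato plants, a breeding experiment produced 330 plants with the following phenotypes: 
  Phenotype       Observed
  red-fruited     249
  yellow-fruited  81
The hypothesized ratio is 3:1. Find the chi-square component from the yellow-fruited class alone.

0.027

The 3:1 ratio has 4 parts, so with N = 330 the expected counts are:
  red-fruited: 330 × 3/4 = 247.5
  yellow-fruited: 330 × 1/4 = 82.5
Contribution of yellow-fruited: (81 − 82.5)² / 82.5 = 0.0273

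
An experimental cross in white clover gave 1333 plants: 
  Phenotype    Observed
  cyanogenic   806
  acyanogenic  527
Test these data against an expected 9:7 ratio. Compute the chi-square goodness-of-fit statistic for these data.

9.624

Under the 9:7 hypothesis (Σ ratio = 16, N = 1333):
  cyanogenic: 1333 × 9/16 = 749.8125
  acyanogenic: 1333 × 7/16 = 583.1875
χ² = Σ (O − E)² / E
  cyanogenic: (806 − 749.8125)² / 749.8125 = 4.2104
  acyanogenic: (527 − 583.1875)² / 583.1875 = 5.4134
χ² = 4.2104 + 5.4134 = 9.6238 ≈ 9.624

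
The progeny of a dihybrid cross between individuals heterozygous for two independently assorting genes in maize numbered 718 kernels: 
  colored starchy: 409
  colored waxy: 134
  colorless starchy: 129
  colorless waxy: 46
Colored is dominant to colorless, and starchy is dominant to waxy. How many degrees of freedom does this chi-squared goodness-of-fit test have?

A dihybrid F₂ with independent assortment and complete dominance at both loci gives a 9:3:3:1 phenotypic ratio.
A goodness-of-fit test with 4 phenotype classes has df = 4 − 1 = 3.

3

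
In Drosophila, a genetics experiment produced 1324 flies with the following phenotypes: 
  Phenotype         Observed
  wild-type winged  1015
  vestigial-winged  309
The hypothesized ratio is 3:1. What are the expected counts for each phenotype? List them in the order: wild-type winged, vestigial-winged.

993, 331

Under the 3:1 hypothesis (Σ ratio = 4, N = 1324):
  wild-type winged: 1324 × 3/4 = 993
  vestigial-winged: 1324 × 1/4 = 331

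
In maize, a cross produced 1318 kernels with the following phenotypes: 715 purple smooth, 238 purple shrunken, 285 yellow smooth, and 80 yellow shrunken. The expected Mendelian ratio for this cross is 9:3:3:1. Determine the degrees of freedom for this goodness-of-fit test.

3

A goodness-of-fit test with 4 phenotype classes has df = 4 − 1 = 3.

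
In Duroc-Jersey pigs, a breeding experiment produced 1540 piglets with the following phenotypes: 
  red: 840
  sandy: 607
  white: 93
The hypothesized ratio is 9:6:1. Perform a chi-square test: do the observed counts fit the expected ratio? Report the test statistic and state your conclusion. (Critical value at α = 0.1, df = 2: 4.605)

Under the 9:6:1 hypothesis (Σ ratio = 16, N = 1540):
  red: 1540 × 9/16 = 866.25
  sandy: 1540 × 6/16 = 577.5
  white: 1540 × 1/16 = 96.25
χ² = Σ (O − E)² / E
  red: (840 − 866.25)² / 866.25 = 0.7955
  sandy: (607 − 577.5)² / 577.5 = 1.5069
  white: (93 − 96.25)² / 96.25 = 0.1097
χ² = 0.7955 + 1.5069 + 0.1097 = 2.4121 ≈ 2.412
Degrees of freedom = 3 − 1 = 2; critical value at α = 0.1 is 4.605.
Since 2.412 < 4.605, we fail to reject the null hypothesis — the data are consistent with the 9:6:1 ratio.

2.412; consistent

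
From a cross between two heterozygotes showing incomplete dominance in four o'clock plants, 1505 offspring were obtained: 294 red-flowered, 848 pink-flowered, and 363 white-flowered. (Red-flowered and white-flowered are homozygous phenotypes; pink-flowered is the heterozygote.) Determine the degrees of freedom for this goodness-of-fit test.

With incomplete dominance, a heterozygote × heterozygote cross gives a 1:2:1 phenotypic ratio.
A goodness-of-fit test with 3 phenotype classes has df = 3 − 1 = 2.

2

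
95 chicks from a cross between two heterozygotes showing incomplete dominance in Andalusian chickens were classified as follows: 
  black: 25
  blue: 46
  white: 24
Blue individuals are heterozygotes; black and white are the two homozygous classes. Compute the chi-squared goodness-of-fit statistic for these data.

0.116

With incomplete dominance, a heterozygote × heterozygote cross gives a 1:2:1 phenotypic ratio.
Total ratio parts = 4. Expected numbers out of 95:
  black: 95 × 1/4 = 23.75
  blue: 95 × 2/4 = 47.5
  white: 95 × 1/4 = 23.75
χ² = Σ (O − E)² / E
  black: (25 − 23.75)² / 23.75 = 0.0658
  blue: (46 − 47.5)² / 47.5 = 0.0474
  white: (24 − 23.75)² / 23.75 = 0.0026
χ² = 0.0658 + 0.0474 + 0.0026 = 0.1158 ≈ 0.116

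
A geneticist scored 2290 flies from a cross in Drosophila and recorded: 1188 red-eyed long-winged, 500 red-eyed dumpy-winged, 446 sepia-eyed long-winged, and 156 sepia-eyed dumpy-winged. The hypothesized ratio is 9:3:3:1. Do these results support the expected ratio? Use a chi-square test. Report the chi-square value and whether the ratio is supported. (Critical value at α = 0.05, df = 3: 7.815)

21.201; not consistent

Total ratio parts = 16. Expected numbers out of 2290:
  red-eyed long-winged: 2290 × 9/16 = 1288.125
  red-eyed dumpy-winged: 2290 × 3/16 = 429.375
  sepia-eyed long-winged: 2290 × 3/16 = 429.375
  sepia-eyed dumpy-winged: 2290 × 1/16 = 143.125
χ² = Σ (O − E)² / E
  red-eyed long-winged: (1188 − 1288.125)² / 1288.125 = 7.7826
  red-eyed dumpy-winged: (500 − 429.375)² / 429.375 = 11.6166
  sepia-eyed long-winged: (446 − 429.375)² / 429.375 = 0.6437
  sepia-eyed dumpy-winged: (156 − 143.125)² / 143.125 = 1.1582
χ² = 7.7826 + 11.6166 + 0.6437 + 1.1582 = 21.2011 ≈ 21.201
Degrees of freedom = 4 − 1 = 3; critical value at α = 0.05 is 7.815.
Since 21.201 > 7.815, we reject the null hypothesis — the data do not fit the 9:3:3:1 ratio.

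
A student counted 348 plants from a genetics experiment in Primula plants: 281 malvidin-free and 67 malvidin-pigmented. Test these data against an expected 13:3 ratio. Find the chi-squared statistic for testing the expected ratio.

0.058

Expected counts for N = 348 under a 13:3 ratio (total parts = 16):
  malvidin-free: 348 × 13/16 = 282.75
  malvidin-pigmented: 348 × 3/16 = 65.25
χ² = Σ (O − E)² / E
  malvidin-free: (281 − 282.75)² / 282.75 = 0.0108
  malvidin-pigmented: (67 − 65.25)² / 65.25 = 0.0469
χ² = 0.0108 + 0.0469 = 0.0577 ≈ 0.058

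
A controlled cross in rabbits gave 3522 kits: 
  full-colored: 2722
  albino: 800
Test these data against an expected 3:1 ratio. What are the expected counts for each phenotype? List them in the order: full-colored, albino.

2641.5, 880.5

Expected counts for N = 3522 under a 3:1 ratio (total parts = 4):
  full-colored: 3522 × 3/4 = 2641.5
  albino: 3522 × 1/4 = 880.5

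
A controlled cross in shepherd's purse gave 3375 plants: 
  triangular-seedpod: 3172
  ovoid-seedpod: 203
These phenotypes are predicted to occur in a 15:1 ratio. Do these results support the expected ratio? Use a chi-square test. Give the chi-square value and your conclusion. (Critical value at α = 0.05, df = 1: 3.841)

0.319; consistent

The 15:1 ratio has 16 parts, so with N = 3375 the expected counts are:
  triangular-seedpod: 3375 × 15/16 = 3164.0625
  ovoid-seedpod: 3375 × 1/16 = 210.9375
χ² = Σ (O − E)² / E
  triangular-seedpod: (3172 − 3164.0625)² / 3164.0625 = 0.0199
  ovoid-seedpod: (203 − 210.9375)² / 210.9375 = 0.2987
χ² = 0.0199 + 0.2987 = 0.3186 ≈ 0.319
Degrees of freedom = 2 − 1 = 1; critical value at α = 0.05 is 3.841.
Since 0.319 < 3.841, we fail to reject the null hypothesis — the data are consistent with the 15:1 ratio.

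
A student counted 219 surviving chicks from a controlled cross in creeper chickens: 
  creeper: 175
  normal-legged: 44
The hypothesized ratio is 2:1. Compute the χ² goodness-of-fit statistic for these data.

The 2:1 ratio has 3 parts, so with N = 219 the expected counts are:
  creeper: 219 × 2/3 = 146
  normal-legged: 219 × 1/3 = 73
χ² = Σ (O − E)² / E
  creeper: (175 − 146)² / 146 = 5.7603
  normal-legged: (44 − 73)² / 73 = 11.5205
χ² = 5.7603 + 11.5205 = 17.2808 ≈ 17.281

17.281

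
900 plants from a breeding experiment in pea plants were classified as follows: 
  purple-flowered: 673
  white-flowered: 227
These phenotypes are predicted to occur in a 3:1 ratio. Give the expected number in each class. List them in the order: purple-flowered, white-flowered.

675, 225

Total ratio parts = 4. Expected numbers out of 900:
  purple-flowered: 900 × 3/4 = 675
  white-flowered: 900 × 1/4 = 225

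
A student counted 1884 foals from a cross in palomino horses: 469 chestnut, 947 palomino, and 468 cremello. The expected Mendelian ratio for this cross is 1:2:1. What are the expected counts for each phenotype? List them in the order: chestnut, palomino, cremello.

471, 942, 471

The 1:2:1 ratio has 4 parts, so with N = 1884 the expected counts are:
  chestnut: 1884 × 1/4 = 471
  palomino: 1884 × 2/4 = 942
  cremello: 1884 × 1/4 = 471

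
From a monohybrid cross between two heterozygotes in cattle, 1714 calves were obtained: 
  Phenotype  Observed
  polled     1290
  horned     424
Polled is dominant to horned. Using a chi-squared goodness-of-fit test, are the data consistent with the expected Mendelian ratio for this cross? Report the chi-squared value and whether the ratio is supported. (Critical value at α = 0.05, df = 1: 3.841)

For a monohybrid cross between heterozygotes with complete dominance, the expected phenotypic ratio is 3:1.
Under the 3:1 hypothesis (Σ ratio = 4, N = 1714):
  polled: 1714 × 3/4 = 1285.5
  horned: 1714 × 1/4 = 428.5
χ² = Σ (O − E)² / E
  polled: (1290 − 1285.5)² / 1285.5 = 0.0158
  horned: (424 − 428.5)² / 428.5 = 0.0473
χ² = 0.0158 + 0.0473 = 0.0631 ≈ 0.063
Degrees of freedom = 2 − 1 = 1; critical value at α = 0.05 is 3.841.
Since 0.063 < 3.841, we fail to reject the null hypothesis — the data are consistent with the 3:1 ratio.

0.063; consistent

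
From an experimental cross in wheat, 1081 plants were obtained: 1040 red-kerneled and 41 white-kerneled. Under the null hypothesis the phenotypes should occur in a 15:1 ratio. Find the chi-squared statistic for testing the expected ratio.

The 15:1 ratio has 16 parts, so with N = 1081 the expected counts are:
  red-kerneled: 1081 × 15/16 = 1013.4375
  white-kerneled: 1081 × 1/16 = 67.5625
χ² = Σ (O − E)² / E
  red-kerneled: (1040 − 1013.4375)² / 1013.4375 = 0.6962
  white-kerneled: (41 − 67.5625)² / 67.5625 = 10.4432
χ² = 0.6962 + 10.4432 = 11.1394 ≈ 11.139

11.139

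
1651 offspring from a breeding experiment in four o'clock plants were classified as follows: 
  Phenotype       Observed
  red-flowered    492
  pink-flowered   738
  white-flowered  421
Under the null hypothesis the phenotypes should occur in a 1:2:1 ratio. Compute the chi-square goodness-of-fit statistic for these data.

The 1:2:1 ratio has 4 parts, so with N = 1651 the expected counts are:
  red-flowered: 1651 × 1/4 = 412.75
  pink-flowered: 1651 × 2/4 = 825.5
  white-flowered: 1651 × 1/4 = 412.75
χ² = Σ (O − E)² / E
  red-flowered: (492 − 412.75)² / 412.75 = 15.2164
  pink-flowered: (738 − 825.5)² / 825.5 = 9.2747
  white-flowered: (421 − 412.75)² / 412.75 = 0.1649
χ² = 15.2164 + 9.2747 + 0.1649 = 24.656

24.656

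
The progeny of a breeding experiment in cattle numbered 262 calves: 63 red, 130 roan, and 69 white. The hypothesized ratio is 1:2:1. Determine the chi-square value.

0.290

The 1:2:1 ratio has 4 parts, so with N = 262 the expected counts are:
  red: 262 × 1/4 = 65.5
  roan: 262 × 2/4 = 131
  white: 262 × 1/4 = 65.5
χ² = Σ (O − E)² / E
  red: (63 − 65.5)² / 65.5 = 0.0954
  roan: (130 − 131)² / 131 = 0.0076
  white: (69 − 65.5)² / 65.5 = 0.1870
χ² = 0.0954 + 0.0076 + 0.1870 = 0.290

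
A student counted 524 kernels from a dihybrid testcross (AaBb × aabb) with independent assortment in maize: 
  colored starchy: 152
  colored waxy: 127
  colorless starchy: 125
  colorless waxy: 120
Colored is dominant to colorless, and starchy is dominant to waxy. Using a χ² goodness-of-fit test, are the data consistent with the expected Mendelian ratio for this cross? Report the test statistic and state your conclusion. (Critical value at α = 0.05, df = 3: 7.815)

A dihybrid testcross with independent assortment gives a 1:1:1:1 ratio.
Total ratio parts = 4. Expected numbers out of 524:
  colored starchy: 524 × 1/4 = 131
  colored waxy: 524 × 1/4 = 131
  colorless starchy: 524 × 1/4 = 131
  colorless waxy: 524 × 1/4 = 131
χ² = Σ (O − E)² / E
  colored starchy: (152 − 131)² / 131 = 3.3664
  colored waxy: (127 − 131)² / 131 = 0.1221
  colorless starchy: (125 − 131)² / 131 = 0.2748
  colorless waxy: (120 − 131)² / 131 = 0.9237
χ² = 3.3664 + 0.1221 + 0.2748 + 0.9237 = 4.687
Degrees of freedom = 4 − 1 = 3; critical value at α = 0.05 is 7.815.
Since 4.687 < 7.815, we fail to reject the null hypothesis — the data are consistent with the 1:1:1:1 ratio.

4.687; consistent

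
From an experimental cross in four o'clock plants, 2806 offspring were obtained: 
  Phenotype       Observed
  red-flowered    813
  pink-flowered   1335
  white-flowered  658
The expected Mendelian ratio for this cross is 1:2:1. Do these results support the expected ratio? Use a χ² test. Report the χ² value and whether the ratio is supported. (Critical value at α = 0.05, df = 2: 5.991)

Expected counts for N = 2806 under a 1:2:1 ratio (total parts = 4):
  red-flowered: 2806 × 1/4 = 701.5
  pink-flowered: 2806 × 2/4 = 1403
  white-flowered: 2806 × 1/4 = 701.5
χ² = Σ (O − E)² / E
  red-flowered: (813 − 701.5)² / 701.5 = 17.7224
  pink-flowered: (1335 − 1403)² / 1403 = 3.2958
  white-flowered: (658 − 701.5)² / 701.5 = 2.6974
χ² = 17.7224 + 3.2958 + 2.6974 = 23.7156 ≈ 23.716
Degrees of freedom = 3 − 1 = 2; critical value at α = 0.05 is 5.991.
Since 23.716 > 5.991, we reject the null hypothesis — the data do not fit the 1:2:1 ratio.

23.716; not consistent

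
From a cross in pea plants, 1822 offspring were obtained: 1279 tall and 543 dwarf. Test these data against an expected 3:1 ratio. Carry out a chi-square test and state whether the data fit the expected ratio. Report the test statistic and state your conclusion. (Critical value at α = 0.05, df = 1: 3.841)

22.411; not consistent

Total ratio parts = 4. Expected numbers out of 1822:
  tall: 1822 × 3/4 = 1366.5
  dwarf: 1822 × 1/4 = 455.5
χ² = Σ (O − E)² / E
  tall: (1279 − 1366.5)² / 1366.5 = 5.6028
  dwarf: (543 − 455.5)² / 455.5 = 16.8085
χ² = 5.6028 + 16.8085 = 22.4113 ≈ 22.411
Degrees of freedom = 2 − 1 = 1; critical value at α = 0.05 is 3.841.
Since 22.411 > 3.841, we reject the null hypothesis — the data do not fit the 3:1 ratio.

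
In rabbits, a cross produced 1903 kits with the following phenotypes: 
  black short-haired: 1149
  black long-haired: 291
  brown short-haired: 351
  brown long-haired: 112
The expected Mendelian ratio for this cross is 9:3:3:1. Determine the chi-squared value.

Total ratio parts = 16. Expected numbers out of 1903:
  black short-haired: 1903 × 9/16 = 1070.4375
  black long-haired: 1903 × 3/16 = 356.8125
  brown short-haired: 1903 × 3/16 = 356.8125
  brown long-haired: 1903 × 1/16 = 118.9375
χ² = Σ (O − E)² / E
  black short-haired: (1149 − 1070.4375)² / 1070.4375 = 5.7659
  black long-haired: (291 − 356.8125)² / 356.8125 = 12.1388
  brown short-haired: (351 − 356.8125)² / 356.8125 = 0.0947
  brown long-haired: (112 − 118.9375)² / 118.9375 = 0.4047
χ² = 5.7659 + 12.1388 + 0.0947 + 0.4047 = 18.4041 ≈ 18.404

18.404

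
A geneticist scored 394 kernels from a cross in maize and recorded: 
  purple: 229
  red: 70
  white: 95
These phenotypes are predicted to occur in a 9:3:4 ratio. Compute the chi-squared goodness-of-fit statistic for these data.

0.573

The 9:3:4 ratio has 16 parts, so with N = 394 the expected counts are:
  purple: 394 × 9/16 = 221.625
  red: 394 × 3/16 = 73.875
  white: 394 × 4/16 = 98.5
χ² = Σ (O − E)² / E
  purple: (229 − 221.625)² / 221.625 = 0.2454
  red: (70 − 73.875)² / 73.875 = 0.2033
  white: (95 − 98.5)² / 98.5 = 0.1244
χ² = 0.2454 + 0.2033 + 0.1244 = 0.5731 ≈ 0.573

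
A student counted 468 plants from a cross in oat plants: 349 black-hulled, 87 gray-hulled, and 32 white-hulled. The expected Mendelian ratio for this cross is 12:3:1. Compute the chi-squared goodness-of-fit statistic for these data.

Total ratio parts = 16. Expected numbers out of 468:
  black-hulled: 468 × 12/16 = 351
  gray-hulled: 468 × 3/16 = 87.75
  white-hulled: 468 × 1/16 = 29.25
χ² = Σ (O − E)² / E
  black-hulled: (349 − 351)² / 351 = 0.0114
  gray-hulled: (87 − 87.75)² / 87.75 = 0.0064
  white-hulled: (32 − 29.25)² / 29.25 = 0.2585
χ² = 0.0114 + 0.0064 + 0.2585 = 0.2763 ≈ 0.276

0.276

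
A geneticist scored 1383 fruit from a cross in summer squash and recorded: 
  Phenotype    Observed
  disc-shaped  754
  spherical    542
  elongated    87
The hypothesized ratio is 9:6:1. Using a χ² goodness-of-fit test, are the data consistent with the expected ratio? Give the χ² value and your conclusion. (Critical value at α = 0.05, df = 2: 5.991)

Under the 9:6:1 hypothesis (Σ ratio = 16, N = 1383):
  disc-shaped: 1383 × 9/16 = 777.9375
  spherical: 1383 × 6/16 = 518.625
  elongated: 1383 × 1/16 = 86.4375
χ² = Σ (O − E)² / E
  disc-shaped: (754 − 777.9375)² / 777.9375 = 0.7366
  spherical: (542 − 518.625)² / 518.625 = 1.0535
  elongated: (87 − 86.4375)² / 86.4375 = 0.0037
χ² = 0.7366 + 1.0535 + 0.0037 = 1.7938 ≈ 1.794
Degrees of freedom = 3 − 1 = 2; critical value at α = 0.05 is 5.991.
Since 1.794 < 5.991, we fail to reject the null hypothesis — the data are consistent with the 9:6:1 ratio.

1.794; consistent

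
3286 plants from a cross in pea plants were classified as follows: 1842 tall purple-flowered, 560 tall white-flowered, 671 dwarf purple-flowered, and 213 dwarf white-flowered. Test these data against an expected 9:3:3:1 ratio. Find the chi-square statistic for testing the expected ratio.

Total ratio parts = 16. Expected numbers out of 3286:
  tall purple-flowered: 3286 × 9/16 = 1848.375
  tall white-flowered: 3286 × 3/16 = 616.125
  dwarf purple-flowered: 3286 × 3/16 = 616.125
  dwarf white-flowered: 3286 × 1/16 = 205.375
χ² = Σ (O − E)² / E
  tall purple-flowered: (1842 − 1848.375)² / 1848.375 = 0.0220
  tall white-flowered: (560 − 616.125)² / 616.125 = 5.1126
  dwarf purple-flowered: (671 − 616.125)² / 616.125 = 4.8874
  dwarf white-flowered: (213 − 205.375)² / 205.375 = 0.2831
χ² = 0.0220 + 5.1126 + 4.8874 + 0.2831 = 10.3051 ≈ 10.305

10.305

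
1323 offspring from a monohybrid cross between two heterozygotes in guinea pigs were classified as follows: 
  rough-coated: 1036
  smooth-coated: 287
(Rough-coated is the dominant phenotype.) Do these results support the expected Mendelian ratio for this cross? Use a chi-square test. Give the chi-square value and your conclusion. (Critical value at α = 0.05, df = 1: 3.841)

For a monohybrid cross between heterozygotes with complete dominance, the expected phenotypic ratio is 3:1.
Expected counts for N = 1323 under a 3:1 ratio (total parts = 4):
  rough-coated: 1323 × 3/4 = 992.25
  smooth-coated: 1323 × 1/4 = 330.75
χ² = Σ (O − E)² / E
  rough-coated: (1036 − 992.25)² / 992.25 = 1.9290
  smooth-coated: (287 − 330.75)² / 330.75 = 5.7870
χ² = 1.9290 + 5.7870 = 7.716
Degrees of freedom = 2 − 1 = 1; critical value at α = 0.05 is 3.841.
Since 7.716 > 3.841, we reject the null hypothesis — the data do not fit the 3:1 ratio.

7.716; not consistent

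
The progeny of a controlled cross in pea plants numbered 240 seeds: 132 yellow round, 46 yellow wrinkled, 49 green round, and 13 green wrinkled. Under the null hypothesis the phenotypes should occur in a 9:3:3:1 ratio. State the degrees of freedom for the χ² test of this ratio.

3

A goodness-of-fit test with 4 phenotype classes has df = 4 − 1 = 3.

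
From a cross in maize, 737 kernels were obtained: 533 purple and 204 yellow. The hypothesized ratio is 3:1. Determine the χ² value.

Under the 3:1 hypothesis (Σ ratio = 4, N = 737):
  purple: 737 × 3/4 = 552.75
  yellow: 737 × 1/4 = 184.25
χ² = Σ (O − E)² / E
  purple: (533 − 552.75)² / 552.75 = 0.7057
  yellow: (204 − 184.25)² / 184.25 = 2.1170
χ² = 0.7057 + 2.1170 = 2.8227 ≈ 2.823

2.823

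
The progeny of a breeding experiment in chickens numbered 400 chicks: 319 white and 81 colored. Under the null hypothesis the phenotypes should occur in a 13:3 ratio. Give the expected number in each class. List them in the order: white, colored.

Under the 13:3 hypothesis (Σ ratio = 16, N = 400):
  white: 400 × 13/16 = 325
  colored: 400 × 3/16 = 75

325, 75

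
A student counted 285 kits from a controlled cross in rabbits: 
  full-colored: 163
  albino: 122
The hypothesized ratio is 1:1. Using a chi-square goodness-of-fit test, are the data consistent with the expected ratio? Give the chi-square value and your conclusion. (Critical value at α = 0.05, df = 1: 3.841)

Under the 1:1 hypothesis (Σ ratio = 2, N = 285):
  full-colored: 285 × 1/2 = 142.5
  albino: 285 × 1/2 = 142.5
χ² = Σ (O − E)² / E
  full-colored: (163 − 142.5)² / 142.5 = 2.9491
  albino: (122 − 142.5)² / 142.5 = 2.9491
χ² = 2.9491 + 2.9491 = 5.8982 ≈ 5.898
Degrees of freedom = 2 − 1 = 1; critical value at α = 0.05 is 3.841.
Since 5.898 > 3.841, we reject the null hypothesis — the data do not fit the 1:1 ratio.

5.898; not consistent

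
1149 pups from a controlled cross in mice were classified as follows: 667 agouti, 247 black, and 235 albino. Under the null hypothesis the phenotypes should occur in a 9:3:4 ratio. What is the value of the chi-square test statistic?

Total ratio parts = 16. Expected numbers out of 1149:
  agouti: 1149 × 9/16 = 646.3125
  black: 1149 × 3/16 = 215.4375
  albino: 1149 × 4/16 = 287.25
χ² = Σ (O − E)² / E
  agouti: (667 − 646.3125)² / 646.3125 = 0.6622
  black: (247 − 215.4375)² / 215.4375 = 4.6240
  albino: (235 − 287.25)² / 287.25 = 9.5041
χ² = 0.6622 + 4.6240 + 9.5041 = 14.7903 ≈ 14.790

14.790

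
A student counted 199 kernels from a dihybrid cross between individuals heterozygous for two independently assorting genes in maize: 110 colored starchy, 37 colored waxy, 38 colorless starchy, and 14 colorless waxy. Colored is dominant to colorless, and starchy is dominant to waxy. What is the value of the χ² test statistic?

A dihybrid F₂ with independent assortment and complete dominance at both loci gives a 9:3:3:1 phenotypic ratio.
Under the 9:3:3:1 hypothesis (Σ ratio = 16, N = 199):
  colored starchy: 199 × 9/16 = 111.9375
  colored waxy: 199 × 3/16 = 37.3125
  colorless starchy: 199 × 3/16 = 37.3125
  colorless waxy: 199 × 1/16 = 12.4375
χ² = Σ (O − E)² / E
  colored starchy: (110 − 111.9375)² / 111.9375 = 0.0335
  colored waxy: (37 − 37.3125)² / 37.3125 = 0.0026
  colorless starchy: (38 − 37.3125)² / 37.3125 = 0.0127
  colorless waxy: (14 − 12.4375)² / 12.4375 = 0.1963
χ² = 0.0335 + 0.0026 + 0.0127 + 0.1963 = 0.2451 ≈ 0.245

0.245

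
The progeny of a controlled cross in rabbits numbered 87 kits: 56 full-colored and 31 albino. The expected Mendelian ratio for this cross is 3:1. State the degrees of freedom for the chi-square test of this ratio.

1

A goodness-of-fit test with 2 phenotype classes has df = 2 − 1 = 1.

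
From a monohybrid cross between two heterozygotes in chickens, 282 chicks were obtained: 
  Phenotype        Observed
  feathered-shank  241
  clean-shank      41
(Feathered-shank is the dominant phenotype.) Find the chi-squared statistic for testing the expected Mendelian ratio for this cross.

For a monohybrid cross between heterozygotes with complete dominance, the expected phenotypic ratio is 3:1.
Total ratio parts = 4. Expected numbers out of 282:
  feathered-shank: 282 × 3/4 = 211.5
  clean-shank: 282 × 1/4 = 70.5
χ² = Σ (O − E)² / E
  feathered-shank: (241 − 211.5)² / 211.5 = 4.1147
  clean-shank: (41 − 70.5)² / 70.5 = 12.3440
χ² = 4.1147 + 12.3440 = 16.4587 ≈ 16.459

16.459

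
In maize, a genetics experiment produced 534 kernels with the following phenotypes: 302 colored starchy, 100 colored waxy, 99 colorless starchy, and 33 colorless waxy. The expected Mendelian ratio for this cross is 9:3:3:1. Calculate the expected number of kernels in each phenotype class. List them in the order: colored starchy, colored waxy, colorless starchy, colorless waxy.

Under the 9:3:3:1 hypothesis (Σ ratio = 16, N = 534):
  colored starchy: 534 × 9/16 = 300.375
  colored waxy: 534 × 3/16 = 100.125
  colorless starchy: 534 × 3/16 = 100.125
  colorless waxy: 534 × 1/16 = 33.375

300.375, 100.125, 100.125, 33.375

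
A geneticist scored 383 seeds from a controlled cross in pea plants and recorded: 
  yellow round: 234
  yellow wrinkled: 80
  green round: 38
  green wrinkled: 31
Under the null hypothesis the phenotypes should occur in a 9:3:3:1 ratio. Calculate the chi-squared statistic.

Under the 9:3:3:1 hypothesis (Σ ratio = 16, N = 383):
  yellow round: 383 × 9/16 = 215.4375
  yellow wrinkled: 383 × 3/16 = 71.8125
  green round: 383 × 3/16 = 71.8125
  green wrinkled: 383 × 1/16 = 23.9375
χ² = Σ (O − E)² / E
  yellow round: (234 − 215.4375)² / 215.4375 = 1.5994
  yellow wrinkled: (80 − 71.8125)² / 71.8125 = 0.9335
  green round: (38 − 71.8125)² / 71.8125 = 15.9204
  green wrinkled: (31 − 23.9375)² / 23.9375 = 2.0837
χ² = 1.5994 + 0.9335 + 15.9204 + 2.0837 = 20.537

20.537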